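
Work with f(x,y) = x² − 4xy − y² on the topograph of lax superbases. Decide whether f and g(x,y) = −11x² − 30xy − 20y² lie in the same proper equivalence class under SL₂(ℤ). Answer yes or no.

D₁ = 20, D₂ = 20
river cycle of f (length 2): (-1, 4, 1), (1, 4, -1)
river cycle of g (length 2): (-1, 4, 1), (1, 4, -1)
cycles coincide ⇒ equivalent

yes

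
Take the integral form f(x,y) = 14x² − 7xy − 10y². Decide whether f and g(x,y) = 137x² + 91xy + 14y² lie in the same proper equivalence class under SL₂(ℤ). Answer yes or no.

D₁ = 609, D₂ = 609
river cycle of f (length 16): (-10, 7, 14), (14, 21, -3), (-3, 21, 14), (14, 7, -10), (-10, 13, 11), (11, 9, -12), (-12, 15, 8), (8, 17, -10), (-10, 23, 2), (2, 21, -21), … (6 more)
river cycle of g (length 16): (14, 21, -3), (-3, 21, 14), (14, 7, -10), (-10, 13, 11), (11, 9, -12), (-12, 15, 8), (8, 17, -10), (-10, 23, 2), (2, 21, -21), (-21, 21, 2), … (6 more)
cycles coincide ⇒ equivalent

yes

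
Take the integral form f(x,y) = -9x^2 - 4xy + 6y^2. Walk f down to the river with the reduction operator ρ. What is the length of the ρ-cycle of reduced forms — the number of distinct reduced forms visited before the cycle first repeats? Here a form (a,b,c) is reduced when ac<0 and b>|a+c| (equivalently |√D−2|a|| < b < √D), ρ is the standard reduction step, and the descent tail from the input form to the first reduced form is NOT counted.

D = 232, ⌊√D⌋ = 15
descent: ρ → (6,4,-9)  [lands on river]
river: ρ → (-9,14,1)
river: ρ → (1,14,-9)
river: ρ → (-9,4,6)
river: ρ → (6,8,-7)
river: ρ → (-7,6,7)
river: ρ → (7,8,-6)
river: ρ → (-6,4,9)
river: ρ → (9,14,-1)
river: ρ → (-1,14,9)
river: ρ → (9,4,-6)
river: ρ → (-6,8,7)
river: ρ → (7,6,-7)
river: ρ → (-7,8,6)
ρ-cycle length = 14 (tail of 1 descent step not counted)

14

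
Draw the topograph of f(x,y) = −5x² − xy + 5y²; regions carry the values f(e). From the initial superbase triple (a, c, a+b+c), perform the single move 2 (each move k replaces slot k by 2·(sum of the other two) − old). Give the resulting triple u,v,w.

start (-5,5,-1) = (f(1,0),f(0,1),f(1,1))
replace slot 2: 2·((-5)+(-1)) − 5 = -17 → (-5,-17,-1)

-5,-17,-1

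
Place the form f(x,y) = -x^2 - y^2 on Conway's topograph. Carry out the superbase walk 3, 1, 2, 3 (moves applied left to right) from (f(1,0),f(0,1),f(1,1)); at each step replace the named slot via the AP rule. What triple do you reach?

start (-1,-1,-2) = (f(1,0),f(0,1),f(1,1))
replace slot 3: 2·((-1)+(-1)) − (-2) = -2 → (-1,-1,-2)
replace slot 1: 2·((-1)+(-2)) − (-1) = -5 → (-5,-1,-2)
replace slot 2: 2·((-5)+(-2)) − (-1) = -13 → (-5,-13,-2)
replace slot 3: 2·((-5)+(-13)) − (-2) = -34 → (-5,-13,-34)

-5,-13,-34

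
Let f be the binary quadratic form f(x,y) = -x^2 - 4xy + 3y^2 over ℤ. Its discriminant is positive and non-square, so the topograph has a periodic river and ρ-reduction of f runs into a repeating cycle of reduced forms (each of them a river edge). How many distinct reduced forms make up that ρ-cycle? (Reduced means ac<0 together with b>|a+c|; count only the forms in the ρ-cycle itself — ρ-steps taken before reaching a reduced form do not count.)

D = 28, ⌊√D⌋ = 5
descent: ρ → (3,4,-1)  [lands on river]
river: ρ → (-1,4,3)
river: ρ → (3,2,-2)
river: ρ → (-2,2,3)
ρ-cycle length = 4 (tail of 1 descent step not counted)

4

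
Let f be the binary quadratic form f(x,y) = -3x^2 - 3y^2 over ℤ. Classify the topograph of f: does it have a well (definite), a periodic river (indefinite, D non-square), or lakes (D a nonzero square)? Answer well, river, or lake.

D = b²−4ac = 0² − 4·(-3)·(-3) = -36
D < 0 ⇒ definite ⇒ every region one sign ⇒ single well

well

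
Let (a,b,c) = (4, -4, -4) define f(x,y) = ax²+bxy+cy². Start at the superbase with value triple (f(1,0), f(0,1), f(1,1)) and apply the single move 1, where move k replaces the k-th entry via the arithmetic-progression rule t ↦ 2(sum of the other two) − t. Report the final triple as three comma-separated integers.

start (4,-4,-4) = (f(1,0),f(0,1),f(1,1))
replace slot 1: 2·((-4)+(-4)) − 4 = -20 → (-20,-4,-4)

-20,-4,-4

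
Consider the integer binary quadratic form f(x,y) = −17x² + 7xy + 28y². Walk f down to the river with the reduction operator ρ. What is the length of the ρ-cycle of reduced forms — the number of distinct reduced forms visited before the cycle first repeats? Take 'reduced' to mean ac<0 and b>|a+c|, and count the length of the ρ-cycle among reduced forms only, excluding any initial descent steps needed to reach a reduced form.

D = 1953, ⌊√D⌋ = 44
descent: ρ → (28,-7,-17)
descent: ρ → (-17,41,4)  [lands on river]
river: ρ → (4,39,-27)
river: ρ → (-27,15,16)
river: ρ → (16,17,-26)
river: ρ → (-26,35,7)
river: ρ → (7,35,-26)
river: ρ → (-26,17,16)
river: ρ → (16,15,-27)
river: ρ → (-27,39,4)
river: ρ → (4,41,-17)
river: ρ → (-17,27,18)
river: ρ → (18,9,-26)
river: ρ → (-26,43,1)
river: ρ → (1,43,-26)
river: ρ → (-26,9,18)
river: ρ → (18,27,-17)
ρ-cycle length = 16 (tail of 2 descent steps not counted)

16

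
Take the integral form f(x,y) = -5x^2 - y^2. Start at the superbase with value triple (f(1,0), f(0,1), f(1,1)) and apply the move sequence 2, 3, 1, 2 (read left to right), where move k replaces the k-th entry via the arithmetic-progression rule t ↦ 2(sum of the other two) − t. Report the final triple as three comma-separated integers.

start (-5,-1,-6) = (f(1,0),f(0,1),f(1,1))
replace slot 2: 2·((-5)+(-6)) − (-1) = -21 → (-5,-21,-6)
replace slot 3: 2·((-5)+(-21)) − (-6) = -46 → (-5,-21,-46)
replace slot 1: 2·((-21)+(-46)) − (-5) = -129 → (-129,-21,-46)
replace slot 2: 2·((-129)+(-46)) − (-21) = -329 → (-129,-329,-46)

-129,-329,-46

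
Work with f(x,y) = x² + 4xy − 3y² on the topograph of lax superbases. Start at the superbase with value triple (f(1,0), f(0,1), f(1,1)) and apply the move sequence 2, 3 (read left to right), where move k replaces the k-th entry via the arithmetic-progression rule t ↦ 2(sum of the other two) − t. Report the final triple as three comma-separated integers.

start (1,-3,2) = (f(1,0),f(0,1),f(1,1))
replace slot 2: 2·(1+2) − (-3) = 9 → (1,9,2)
replace slot 3: 2·(1+9) − 2 = 18 → (1,9,18)

1,9,18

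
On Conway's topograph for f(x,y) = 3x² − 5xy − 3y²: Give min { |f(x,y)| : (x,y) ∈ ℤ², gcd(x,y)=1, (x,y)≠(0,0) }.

descent: ρ → (-3,5,3)  [lands on river]
river: ρ → (3,7,-1)
river: ρ → (-1,7,3)
river: ρ → (3,5,-3)
river: ρ → (-3,7,1)
river: ρ → (1,7,-3)
closes: descent 1, river 6
min |a| on river = 1

1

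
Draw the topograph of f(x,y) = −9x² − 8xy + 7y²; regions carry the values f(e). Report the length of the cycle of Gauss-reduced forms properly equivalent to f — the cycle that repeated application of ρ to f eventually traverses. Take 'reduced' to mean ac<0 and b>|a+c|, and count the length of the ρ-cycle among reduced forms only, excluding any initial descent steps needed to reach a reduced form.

D = 316, ⌊√D⌋ = 17
descent: ρ → (7,8,-9)  [lands on river]
river: ρ → (-9,10,6)
river: ρ → (6,14,-5)
river: ρ → (-5,16,3)
river: ρ → (3,14,-10)
river: ρ → (-10,6,7)
ρ-cycle length = 6 (tail of 1 descent step not counted)

6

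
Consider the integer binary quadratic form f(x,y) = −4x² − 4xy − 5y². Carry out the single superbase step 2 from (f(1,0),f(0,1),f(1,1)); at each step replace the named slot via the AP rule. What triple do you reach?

start (-4,-5,-13) = (f(1,0),f(0,1),f(1,1))
replace slot 2: 2·((-4)+(-13)) − (-5) = -29 → (-4,-29,-13)

-4,-29,-13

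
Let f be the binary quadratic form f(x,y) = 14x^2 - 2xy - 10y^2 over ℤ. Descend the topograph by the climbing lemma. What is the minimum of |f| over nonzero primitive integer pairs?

descent: ρ → (-10,22,2)  [lands on river]
river: ρ → (2,22,-10)
river: ρ → (-10,18,6)
river: ρ → (6,18,-10)
closes: descent 1, river 4
min |a| on river = 2

2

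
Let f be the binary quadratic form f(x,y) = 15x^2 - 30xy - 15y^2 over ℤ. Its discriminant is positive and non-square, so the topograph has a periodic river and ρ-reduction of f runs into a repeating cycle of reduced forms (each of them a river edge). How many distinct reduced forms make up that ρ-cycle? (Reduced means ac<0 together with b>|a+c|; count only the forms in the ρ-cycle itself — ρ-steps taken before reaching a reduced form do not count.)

D = 1800, ⌊√D⌋ = 42
descent: ρ → (-15,30,15)  [lands on river]
river: ρ → (15,30,-15)
ρ-cycle length = 2 (tail of 1 descent step not counted)

2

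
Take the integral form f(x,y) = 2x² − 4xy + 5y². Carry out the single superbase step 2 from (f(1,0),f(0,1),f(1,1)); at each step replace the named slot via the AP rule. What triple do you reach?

start (2,5,3) = (f(1,0),f(0,1),f(1,1))
replace slot 2: 2·(2+3) − 5 = 5 → (2,5,3)

2,5,3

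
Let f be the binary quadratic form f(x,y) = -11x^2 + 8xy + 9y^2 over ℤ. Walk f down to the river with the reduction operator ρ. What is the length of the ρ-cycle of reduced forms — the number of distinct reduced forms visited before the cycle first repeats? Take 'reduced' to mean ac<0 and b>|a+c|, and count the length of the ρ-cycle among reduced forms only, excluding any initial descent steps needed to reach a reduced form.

D = 460, ⌊√D⌋ = 21
river: ρ → (9,10,-10)
river: ρ → (-10,10,9)
river: ρ → (9,8,-11)
river: ρ → (-11,14,6)
river: ρ → (6,10,-15)
river: ρ → (-15,20,1)
river: ρ → (1,20,-15)
river: ρ → (-15,10,6)
river: ρ → (6,14,-11)
river: ρ → (-11,8,9)
ρ-cycle length = 10 (tail of 0 descent steps not counted)

10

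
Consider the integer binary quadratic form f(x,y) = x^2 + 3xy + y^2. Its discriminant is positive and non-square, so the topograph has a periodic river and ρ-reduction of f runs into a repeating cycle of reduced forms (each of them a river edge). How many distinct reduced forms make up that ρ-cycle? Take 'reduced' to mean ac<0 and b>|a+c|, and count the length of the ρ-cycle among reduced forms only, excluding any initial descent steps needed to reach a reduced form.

D = 5, ⌊√D⌋ = 2
descent: ρ → (1,1,-1)  [lands on river]
river: ρ → (-1,1,1)
ρ-cycle length = 2 (tail of 1 descent step not counted)

2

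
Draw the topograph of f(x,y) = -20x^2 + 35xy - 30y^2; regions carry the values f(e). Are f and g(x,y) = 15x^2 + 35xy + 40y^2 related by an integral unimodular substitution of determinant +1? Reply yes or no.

D₁ = -1175, D₂ = -1175
f is negative-definite; reduce −f:
−f: translate: b→5 (≡-35 mod 40), so (20,-35,30)→(20,5,15)
−f: flip: (20,5,15)→(15,-5,20)
−f: reduced (well bottom): (15,-5,20) with a≤c, −a<b≤a
flip sign back: reduced form of f is (-15,5,-20)
g: translate: b→5 (≡35 mod 30), so (15,35,40)→(15,5,20)
g: reduced (well bottom): (15,5,20) with a≤c, −a<b≤a
reduced forms (-15, 5, -20) vs (15, 5, 20) ⇒ inequivalent

no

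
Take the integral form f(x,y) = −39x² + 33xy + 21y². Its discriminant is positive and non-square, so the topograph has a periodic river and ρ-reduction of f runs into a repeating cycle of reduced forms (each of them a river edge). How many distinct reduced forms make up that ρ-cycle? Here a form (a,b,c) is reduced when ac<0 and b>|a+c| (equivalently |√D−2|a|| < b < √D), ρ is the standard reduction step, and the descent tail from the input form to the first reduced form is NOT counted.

D = 4365, ⌊√D⌋ = 66
river: ρ → (21,51,-21)
river: ρ → (-21,33,39)
river: ρ → (39,45,-15)
river: ρ → (-15,45,39)
river: ρ → (39,33,-21)
river: ρ → (-21,51,21)
river: ρ → (21,33,-39)
river: ρ → (-39,45,15)
river: ρ → (15,45,-39)
river: ρ → (-39,33,21)
ρ-cycle length = 10 (tail of 0 descent steps not counted)

10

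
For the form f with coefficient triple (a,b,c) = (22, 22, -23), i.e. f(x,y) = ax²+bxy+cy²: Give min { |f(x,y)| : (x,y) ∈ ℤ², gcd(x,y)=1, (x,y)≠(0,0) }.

river: ρ → (-23,24,21)
river: ρ → (21,18,-26)
river: ρ → (-26,34,13)
river: ρ → (13,44,-11)
river: ρ → (-11,44,13)
river: ρ → (13,34,-26)
river: ρ → (-26,18,21)
river: ρ → (21,24,-23)
river: ρ → (-23,22,22)
river: ρ → (22,22,-23)
closes: descent 0, river 10
min |a| on river = 11

11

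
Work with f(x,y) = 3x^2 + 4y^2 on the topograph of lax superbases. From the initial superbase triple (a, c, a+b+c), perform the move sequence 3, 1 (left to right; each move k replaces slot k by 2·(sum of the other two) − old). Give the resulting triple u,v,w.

start (3,4,7) = (f(1,0),f(0,1),f(1,1))
replace slot 3: 2·(3+4) − 7 = 7 → (3,4,7)
replace slot 1: 2·(4+7) − 3 = 19 → (19,4,7)

19,4,7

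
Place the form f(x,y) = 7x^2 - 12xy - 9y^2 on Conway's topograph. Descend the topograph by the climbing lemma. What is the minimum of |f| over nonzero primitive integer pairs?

descent: ρ → (-9,12,7)  [lands on river]
river: ρ → (7,16,-5)
river: ρ → (-5,14,10)
river: ρ → (10,6,-9)
closes: descent 1, river 4
min |a| on river = 5

5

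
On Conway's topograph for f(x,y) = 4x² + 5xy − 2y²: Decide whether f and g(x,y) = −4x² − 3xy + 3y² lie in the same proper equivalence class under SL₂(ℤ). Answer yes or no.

D₁ = 57, D₂ = 57
river cycle of f (length 6): (-2, 7, 1), (1, 7, -2), (-2, 5, 4), (4, 3, -3), (-3, 3, 4), (4, 5, -2)
river cycle of g (length 6): (3, 3, -4), (-4, 5, 2), (2, 7, -1), (-1, 7, 2), (2, 5, -4), (-4, 3, 3)
cycles differ ⇒ inequivalent

no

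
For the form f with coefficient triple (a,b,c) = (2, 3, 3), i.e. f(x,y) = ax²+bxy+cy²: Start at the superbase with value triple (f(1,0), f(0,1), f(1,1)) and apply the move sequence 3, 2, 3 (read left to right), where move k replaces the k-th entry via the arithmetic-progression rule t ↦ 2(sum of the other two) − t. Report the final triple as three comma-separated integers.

start (2,3,8) = (f(1,0),f(0,1),f(1,1))
replace slot 3: 2·(2+3) − 8 = 2 → (2,3,2)
replace slot 2: 2·(2+2) − 3 = 5 → (2,5,2)
replace slot 3: 2·(2+5) − 2 = 12 → (2,5,12)

2,5,12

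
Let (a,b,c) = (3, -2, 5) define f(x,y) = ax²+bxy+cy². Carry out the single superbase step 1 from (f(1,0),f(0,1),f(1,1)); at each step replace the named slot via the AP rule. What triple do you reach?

start (3,5,6) = (f(1,0),f(0,1),f(1,1))
replace slot 1: 2·(5+6) − 3 = 19 → (19,5,6)

19,5,6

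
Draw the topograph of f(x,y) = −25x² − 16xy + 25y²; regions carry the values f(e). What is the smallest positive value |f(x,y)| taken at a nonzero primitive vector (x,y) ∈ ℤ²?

descent: ρ → (25,16,-25)  [lands on river]
river: ρ → (-25,34,16)
river: ρ → (16,30,-29)
river: ρ → (-29,28,17)
river: ρ → (17,40,-17)
river: ρ → (-17,28,29)
river: ρ → (29,30,-16)
river: ρ → (-16,34,25)
closes: descent 1, river 8
min |a| on river = 16

16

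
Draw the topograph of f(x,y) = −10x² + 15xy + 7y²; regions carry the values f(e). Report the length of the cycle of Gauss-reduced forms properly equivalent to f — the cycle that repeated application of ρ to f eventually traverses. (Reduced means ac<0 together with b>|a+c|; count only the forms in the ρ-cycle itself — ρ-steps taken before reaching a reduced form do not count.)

D = 505, ⌊√D⌋ = 22
river: ρ → (7,13,-12)
river: ρ → (-12,11,8)
river: ρ → (8,21,-2)
river: ρ → (-2,19,18)
river: ρ → (18,17,-3)
river: ρ → (-3,19,12)
river: ρ → (12,5,-10)
river: ρ → (-10,15,7)
ρ-cycle length = 8 (tail of 0 descent steps not counted)

8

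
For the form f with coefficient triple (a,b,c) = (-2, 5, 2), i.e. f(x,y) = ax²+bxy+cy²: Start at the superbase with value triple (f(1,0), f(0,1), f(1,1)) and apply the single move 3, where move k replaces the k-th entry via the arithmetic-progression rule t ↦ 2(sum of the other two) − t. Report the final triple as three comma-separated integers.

start (-2,2,5) = (f(1,0),f(0,1),f(1,1))
replace slot 3: 2·((-2)+2) − 5 = -5 → (-2,2,-5)

-2,2,-5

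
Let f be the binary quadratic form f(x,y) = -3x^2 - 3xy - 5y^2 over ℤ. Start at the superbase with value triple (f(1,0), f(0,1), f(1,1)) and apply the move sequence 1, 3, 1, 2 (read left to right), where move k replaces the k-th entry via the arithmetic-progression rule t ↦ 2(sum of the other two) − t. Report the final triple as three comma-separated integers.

start (-3,-5,-11) = (f(1,0),f(0,1),f(1,1))
replace slot 1: 2·((-5)+(-11)) − (-3) = -29 → (-29,-5,-11)
replace slot 3: 2·((-29)+(-5)) − (-11) = -57 → (-29,-5,-57)
replace slot 1: 2·((-5)+(-57)) − (-29) = -95 → (-95,-5,-57)
replace slot 2: 2·((-95)+(-57)) − (-5) = -299 → (-95,-299,-57)

-95,-299,-57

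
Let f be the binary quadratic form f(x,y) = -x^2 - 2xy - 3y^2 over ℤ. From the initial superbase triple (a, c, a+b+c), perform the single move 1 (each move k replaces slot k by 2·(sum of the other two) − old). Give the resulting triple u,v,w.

start (-1,-3,-6) = (f(1,0),f(0,1),f(1,1))
replace slot 1: 2·((-3)+(-6)) − (-1) = -17 → (-17,-3,-6)

-17,-3,-6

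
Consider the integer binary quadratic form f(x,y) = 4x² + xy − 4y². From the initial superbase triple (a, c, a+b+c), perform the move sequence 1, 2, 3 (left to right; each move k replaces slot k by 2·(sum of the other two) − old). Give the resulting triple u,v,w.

start (4,-4,1) = (f(1,0),f(0,1),f(1,1))
replace slot 1: 2·((-4)+1) − 4 = -10 → (-10,-4,1)
replace slot 2: 2·((-10)+1) − (-4) = -14 → (-10,-14,1)
replace slot 3: 2·((-10)+(-14)) − 1 = -49 → (-10,-14,-49)

-10,-14,-49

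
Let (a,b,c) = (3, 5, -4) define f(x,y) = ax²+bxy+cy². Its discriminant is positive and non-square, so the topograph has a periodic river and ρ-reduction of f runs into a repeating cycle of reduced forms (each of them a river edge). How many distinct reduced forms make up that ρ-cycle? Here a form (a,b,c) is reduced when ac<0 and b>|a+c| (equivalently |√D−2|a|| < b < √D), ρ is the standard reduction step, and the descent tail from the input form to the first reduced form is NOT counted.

D = 73, ⌊√D⌋ = 8
river: ρ → (-4,3,4)
river: ρ → (4,5,-3)
river: ρ → (-3,7,2)
river: ρ → (2,5,-6)
river: ρ → (-6,7,1)
river: ρ → (1,7,-6)
river: ρ → (-6,5,2)
river: ρ → (2,7,-3)
river: ρ → (-3,5,4)
river: ρ → (4,3,-4)
river: ρ → (-4,5,3)
river: ρ → (3,7,-2)
river: ρ → (-2,5,6)
river: ρ → (6,7,-1)
river: ρ → (-1,7,6)
river: ρ → (6,5,-2)
river: ρ → (-2,7,3)
river: ρ → (3,5,-4)
ρ-cycle length = 18 (tail of 0 descent steps not counted)

18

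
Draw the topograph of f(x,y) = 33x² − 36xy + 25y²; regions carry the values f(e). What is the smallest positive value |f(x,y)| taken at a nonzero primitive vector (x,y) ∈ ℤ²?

translate: b→30 (≡-36 mod 66), so (33,-36,25)→(33,30,22)
flip: (33,30,22)→(22,-30,33)
translate: b→14 (≡-30 mod 44), so (22,-30,33)→(22,14,25)
reduced (well bottom): (22,14,25) with a≤c, −a<b≤a
well minimum = a = 22

22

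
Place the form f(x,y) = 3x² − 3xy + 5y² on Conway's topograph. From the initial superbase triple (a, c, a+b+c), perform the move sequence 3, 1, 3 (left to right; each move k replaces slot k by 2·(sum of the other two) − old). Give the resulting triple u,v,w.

start (3,5,5) = (f(1,0),f(0,1),f(1,1))
replace slot 3: 2·(3+5) − 5 = 11 → (3,5,11)
replace slot 1: 2·(5+11) − 3 = 29 → (29,5,11)
replace slot 3: 2·(29+5) − 11 = 57 → (29,5,57)

29,5,57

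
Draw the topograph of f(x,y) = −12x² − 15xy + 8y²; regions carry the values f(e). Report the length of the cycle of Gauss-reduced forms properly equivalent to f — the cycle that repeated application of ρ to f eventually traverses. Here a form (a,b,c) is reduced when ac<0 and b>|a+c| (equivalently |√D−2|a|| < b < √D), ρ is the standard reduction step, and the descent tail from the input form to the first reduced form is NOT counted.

D = 609, ⌊√D⌋ = 24
descent: ρ → (8,15,-12)  [lands on river]
river: ρ → (-12,9,11)
river: ρ → (11,13,-10)
river: ρ → (-10,7,14)
river: ρ → (14,21,-3)
river: ρ → (-3,21,14)
river: ρ → (14,7,-10)
river: ρ → (-10,13,11)
river: ρ → (11,9,-12)
river: ρ → (-12,15,8)
river: ρ → (8,17,-10)
river: ρ → (-10,23,2)
river: ρ → (2,21,-21)
river: ρ → (-21,21,2)
river: ρ → (2,23,-10)
river: ρ → (-10,17,8)
ρ-cycle length = 16 (tail of 1 descent step not counted)

16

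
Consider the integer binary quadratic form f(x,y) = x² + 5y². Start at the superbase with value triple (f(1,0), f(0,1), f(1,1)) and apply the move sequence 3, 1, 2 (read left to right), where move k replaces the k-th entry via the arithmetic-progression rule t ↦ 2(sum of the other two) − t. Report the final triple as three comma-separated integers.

start (1,5,6) = (f(1,0),f(0,1),f(1,1))
replace slot 3: 2·(1+5) − 6 = 6 → (1,5,6)
replace slot 1: 2·(5+6) − 1 = 21 → (21,5,6)
replace slot 2: 2·(21+6) − 5 = 49 → (21,49,6)

21,49,6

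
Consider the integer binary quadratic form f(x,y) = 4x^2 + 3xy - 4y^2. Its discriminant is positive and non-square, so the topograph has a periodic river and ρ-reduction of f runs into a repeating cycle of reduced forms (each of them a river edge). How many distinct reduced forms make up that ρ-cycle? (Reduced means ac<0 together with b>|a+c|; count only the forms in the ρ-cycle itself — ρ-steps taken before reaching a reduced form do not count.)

D = 73, ⌊√D⌋ = 8
river: ρ → (-4,5,3)
river: ρ → (3,7,-2)
river: ρ → (-2,5,6)
river: ρ → (6,7,-1)
river: ρ → (-1,7,6)
river: ρ → (6,5,-2)
river: ρ → (-2,7,3)
river: ρ → (3,5,-4)
river: ρ → (-4,3,4)
river: ρ → (4,5,-3)
river: ρ → (-3,7,2)
river: ρ → (2,5,-6)
river: ρ → (-6,7,1)
river: ρ → (1,7,-6)
river: ρ → (-6,5,2)
river: ρ → (2,7,-3)
river: ρ → (-3,5,4)
river: ρ → (4,3,-4)
ρ-cycle length = 18 (tail of 0 descent steps not counted)

18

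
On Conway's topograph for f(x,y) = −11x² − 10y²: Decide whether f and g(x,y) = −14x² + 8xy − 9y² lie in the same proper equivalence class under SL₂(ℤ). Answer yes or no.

D₁ = -440, D₂ = -440
f is negative-definite; reduce −f:
−f: flip: (11,0,10)→(10,0,11)
−f: reduced (well bottom): (10,0,11) with a≤c, −a<b≤a
flip sign back: reduced form of f is (-10,0,-11)
g is negative-definite; reduce −g:
−g: flip: (14,-8,9)→(9,8,14)
−g: reduced (well bottom): (9,8,14) with a≤c, −a<b≤a
flip sign back: reduced form of g is (-9,-8,-14)
reduced forms (-10, 0, -11) vs (-9, -8, -14) ⇒ inequivalent

no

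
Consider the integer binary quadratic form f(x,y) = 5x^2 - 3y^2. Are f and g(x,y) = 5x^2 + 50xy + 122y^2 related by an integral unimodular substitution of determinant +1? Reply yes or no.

D₁ = 60, D₂ = 60
river cycle of f (length 2): (-3, 6, 2), (2, 6, -3)
river cycle of g (length 2): (-3, 6, 2), (2, 6, -3)
cycles coincide ⇒ equivalent

yes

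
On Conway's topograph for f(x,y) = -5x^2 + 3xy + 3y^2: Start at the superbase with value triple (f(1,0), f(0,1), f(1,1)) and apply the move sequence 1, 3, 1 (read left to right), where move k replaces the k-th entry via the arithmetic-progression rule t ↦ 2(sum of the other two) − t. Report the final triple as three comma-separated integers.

start (-5,3,1) = (f(1,0),f(0,1),f(1,1))
replace slot 1: 2·(3+1) − (-5) = 13 → (13,3,1)
replace slot 3: 2·(13+3) − 1 = 31 → (13,3,31)
replace slot 1: 2·(3+31) − 13 = 55 → (55,3,31)

55,3,31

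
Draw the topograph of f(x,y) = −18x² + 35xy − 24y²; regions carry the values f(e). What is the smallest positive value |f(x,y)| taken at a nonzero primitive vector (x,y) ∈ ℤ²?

translate: b→1 (≡-35 mod 36), so (18,-35,24)→(18,1,7)
flip: (18,1,7)→(7,-1,18)
reduced (well bottom): (7,-1,18) with a≤c, −a<b≤a
well minimum |f| = |-7| = 7 (negative-definite)

7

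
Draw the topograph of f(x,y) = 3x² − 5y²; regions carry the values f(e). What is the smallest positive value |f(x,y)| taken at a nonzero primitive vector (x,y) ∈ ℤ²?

descent: ρ → (-5,0,3)
descent: ρ → (3,6,-2)  [lands on river]
river: ρ → (-2,6,3)
closes: descent 2, river 2
min |a| on river = 2

2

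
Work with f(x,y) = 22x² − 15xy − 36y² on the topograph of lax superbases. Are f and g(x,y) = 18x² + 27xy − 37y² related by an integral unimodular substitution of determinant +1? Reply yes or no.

D₁ = 3393, D₂ = 3393
river cycle of f (length 6): (-36, 15, 22), (22, 29, -29), (-29, 29, 22), (22, 15, -36), (-36, 57, 1), (1, 57, -36)
river cycle of g (length 8): (-37, 47, 8), (8, 49, -31), (-31, 13, 26), (26, 39, -18), (-18, 33, 32), (32, 31, -19), (-19, 45, 18), (18, 27, -37)
cycles differ ⇒ inequivalent

no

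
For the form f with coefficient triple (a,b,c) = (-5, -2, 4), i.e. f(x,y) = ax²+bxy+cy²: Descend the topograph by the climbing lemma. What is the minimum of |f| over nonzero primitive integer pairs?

descent: ρ → (4,2,-5)  [lands on river]
river: ρ → (-5,8,1)
river: ρ → (1,8,-5)
river: ρ → (-5,2,4)
river: ρ → (4,6,-3)
river: ρ → (-3,6,4)
closes: descent 1, river 6
min |a| on river = 1

1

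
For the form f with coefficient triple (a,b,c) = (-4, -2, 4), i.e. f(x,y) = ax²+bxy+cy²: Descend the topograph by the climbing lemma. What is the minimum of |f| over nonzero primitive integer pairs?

descent: ρ → (4,2,-4)  [lands on river]
river: ρ → (-4,6,2)
river: ρ → (2,6,-4)
river: ρ → (-4,2,4)
river: ρ → (4,6,-2)
river: ρ → (-2,6,4)
closes: descent 1, river 6
min |a| on river = 2

2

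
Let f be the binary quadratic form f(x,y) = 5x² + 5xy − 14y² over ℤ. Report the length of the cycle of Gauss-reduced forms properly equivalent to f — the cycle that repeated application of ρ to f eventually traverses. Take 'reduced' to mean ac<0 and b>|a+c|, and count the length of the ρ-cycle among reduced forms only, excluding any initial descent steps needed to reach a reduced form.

D = 305, ⌊√D⌋ = 17
descent: ρ → (-14,-5,5)
descent: ρ → (5,15,-4)  [lands on river]
river: ρ → (-4,17,1)
river: ρ → (1,17,-4)
river: ρ → (-4,15,5)
ρ-cycle length = 4 (tail of 2 descent steps not counted)

4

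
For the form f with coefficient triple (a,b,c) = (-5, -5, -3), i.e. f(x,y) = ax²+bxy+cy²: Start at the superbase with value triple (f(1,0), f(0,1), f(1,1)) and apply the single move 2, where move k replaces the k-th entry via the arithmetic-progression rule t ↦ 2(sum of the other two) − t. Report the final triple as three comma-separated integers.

start (-5,-3,-13) = (f(1,0),f(0,1),f(1,1))
replace slot 2: 2·((-5)+(-13)) − (-3) = -33 → (-5,-33,-13)

-5,-33,-13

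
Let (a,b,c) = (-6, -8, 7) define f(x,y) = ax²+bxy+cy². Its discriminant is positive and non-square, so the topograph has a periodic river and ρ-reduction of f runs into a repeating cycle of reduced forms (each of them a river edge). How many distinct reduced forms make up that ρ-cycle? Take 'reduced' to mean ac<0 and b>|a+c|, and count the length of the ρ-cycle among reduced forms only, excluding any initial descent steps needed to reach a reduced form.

D = 232, ⌊√D⌋ = 15
descent: ρ → (7,8,-6)  [lands on river]
river: ρ → (-6,4,9)
river: ρ → (9,14,-1)
river: ρ → (-1,14,9)
river: ρ → (9,4,-6)
river: ρ → (-6,8,7)
river: ρ → (7,6,-7)
river: ρ → (-7,8,6)
river: ρ → (6,4,-9)
river: ρ → (-9,14,1)
river: ρ → (1,14,-9)
river: ρ → (-9,4,6)
river: ρ → (6,8,-7)
river: ρ → (-7,6,7)
ρ-cycle length = 14 (tail of 1 descent step not counted)

14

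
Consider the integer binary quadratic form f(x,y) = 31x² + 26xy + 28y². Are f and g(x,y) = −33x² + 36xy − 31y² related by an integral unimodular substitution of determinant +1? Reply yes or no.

D₁ = -2796, D₂ = -2796
f: flip: (31,26,28)→(28,-26,31)
f: reduced (well bottom): (28,-26,31) with a≤c, −a<b≤a
g is negative-definite; reduce −g:
−g: translate: b→30 (≡-36 mod 66), so (33,-36,31)→(33,30,28)
−g: flip: (33,30,28)→(28,-30,33)
−g: translate: b→26 (≡-30 mod 56), so (28,-30,33)→(28,26,31)
−g: reduced (well bottom): (28,26,31) with a≤c, −a<b≤a
flip sign back: reduced form of g is (-28,-26,-31)
reduced forms (28, -26, 31) vs (-28, -26, -31) ⇒ inequivalent

no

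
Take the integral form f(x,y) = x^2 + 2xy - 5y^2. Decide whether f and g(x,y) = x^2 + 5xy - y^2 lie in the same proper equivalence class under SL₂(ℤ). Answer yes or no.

D₁ = 24, D₂ = 29
discriminants differ ⇒ not SL₂(ℤ)-equivalent

no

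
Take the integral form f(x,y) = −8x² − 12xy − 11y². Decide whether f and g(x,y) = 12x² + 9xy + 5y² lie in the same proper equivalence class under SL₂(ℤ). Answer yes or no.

D₁ = -208, D₂ = -159
discriminants differ ⇒ not SL₂(ℤ)-equivalent

no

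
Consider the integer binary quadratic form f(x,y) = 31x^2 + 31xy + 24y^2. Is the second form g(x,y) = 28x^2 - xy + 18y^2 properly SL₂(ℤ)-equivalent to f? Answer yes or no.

D₁ = -2015, D₂ = -2015
f: flip: (31,31,24)→(24,-31,31)
f: translate: b→17 (≡-31 mod 48), so (24,-31,31)→(24,17,24)
f: reduced (well bottom): (24,17,24) with a≤c, −a<b≤a
g: flip: (28,-1,18)→(18,1,28)
g: reduced (well bottom): (18,1,28) with a≤c, −a<b≤a
reduced forms (24, 17, 24) vs (18, 1, 28) ⇒ inequivalent

no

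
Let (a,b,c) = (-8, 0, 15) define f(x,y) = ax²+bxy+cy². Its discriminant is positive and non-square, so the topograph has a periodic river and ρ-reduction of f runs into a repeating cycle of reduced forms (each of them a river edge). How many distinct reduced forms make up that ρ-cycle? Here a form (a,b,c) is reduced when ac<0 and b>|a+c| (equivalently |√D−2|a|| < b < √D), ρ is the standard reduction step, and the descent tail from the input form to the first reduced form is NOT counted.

D = 480, ⌊√D⌋ = 21
descent: ρ → (15,0,-8)
descent: ρ → (-8,16,7)  [lands on river]
river: ρ → (7,12,-12)
river: ρ → (-12,12,7)
river: ρ → (7,16,-8)
ρ-cycle length = 4 (tail of 2 descent steps not counted)

4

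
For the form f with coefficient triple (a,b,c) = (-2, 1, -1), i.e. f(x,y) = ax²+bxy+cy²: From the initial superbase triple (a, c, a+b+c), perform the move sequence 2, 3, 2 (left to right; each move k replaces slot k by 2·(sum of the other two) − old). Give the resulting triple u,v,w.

start (-2,-1,-2) = (f(1,0),f(0,1),f(1,1))
replace slot 2: 2·((-2)+(-2)) − (-1) = -7 → (-2,-7,-2)
replace slot 3: 2·((-2)+(-7)) − (-2) = -16 → (-2,-7,-16)
replace slot 2: 2·((-2)+(-16)) − (-7) = -29 → (-2,-29,-16)

-2,-29,-16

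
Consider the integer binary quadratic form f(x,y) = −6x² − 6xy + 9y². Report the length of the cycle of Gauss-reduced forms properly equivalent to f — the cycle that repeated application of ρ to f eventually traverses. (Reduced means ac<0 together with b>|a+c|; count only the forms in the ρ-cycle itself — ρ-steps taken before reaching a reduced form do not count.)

D = 252, ⌊√D⌋ = 15
descent: ρ → (9,6,-6)  [lands on river]
river: ρ → (-6,6,9)
river: ρ → (9,12,-3)
river: ρ → (-3,12,9)
ρ-cycle length = 4 (tail of 1 descent step not counted)

4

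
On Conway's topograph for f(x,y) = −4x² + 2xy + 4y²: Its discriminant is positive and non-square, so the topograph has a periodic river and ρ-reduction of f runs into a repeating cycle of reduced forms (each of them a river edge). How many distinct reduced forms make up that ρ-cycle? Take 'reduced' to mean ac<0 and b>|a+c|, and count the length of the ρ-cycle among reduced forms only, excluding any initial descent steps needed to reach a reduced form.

D = 68, ⌊√D⌋ = 8
river: ρ → (4,6,-2)
river: ρ → (-2,6,4)
river: ρ → (4,2,-4)
river: ρ → (-4,6,2)
river: ρ → (2,6,-4)
river: ρ → (-4,2,4)
ρ-cycle length = 6 (tail of 0 descent steps not counted)

6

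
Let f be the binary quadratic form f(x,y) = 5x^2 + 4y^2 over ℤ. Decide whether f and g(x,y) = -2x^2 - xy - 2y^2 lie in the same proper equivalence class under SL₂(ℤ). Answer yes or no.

D₁ = -80, D₂ = -15
discriminants differ ⇒ not SL₂(ℤ)-equivalent

no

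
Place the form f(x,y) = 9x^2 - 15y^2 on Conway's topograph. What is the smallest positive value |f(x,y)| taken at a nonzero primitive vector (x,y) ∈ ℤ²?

descent: ρ → (-15,0,9)
descent: ρ → (9,18,-6)  [lands on river]
river: ρ → (-6,18,9)
closes: descent 2, river 2
min |a| on river = 6

6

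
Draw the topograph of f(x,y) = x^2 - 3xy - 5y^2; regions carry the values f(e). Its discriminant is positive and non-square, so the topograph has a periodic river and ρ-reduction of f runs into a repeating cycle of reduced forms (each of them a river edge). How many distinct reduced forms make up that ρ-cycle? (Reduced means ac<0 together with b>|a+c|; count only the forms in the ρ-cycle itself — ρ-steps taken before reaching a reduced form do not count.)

D = 29, ⌊√D⌋ = 5
descent: ρ → (-5,3,1)
descent: ρ → (1,5,-1)  [lands on river]
river: ρ → (-1,5,1)
ρ-cycle length = 2 (tail of 2 descent steps not counted)

2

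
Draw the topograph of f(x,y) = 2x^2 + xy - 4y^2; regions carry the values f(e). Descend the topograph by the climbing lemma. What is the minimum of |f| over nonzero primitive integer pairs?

descent: ρ → (-4,-1,2)
descent: ρ → (2,5,-1)  [lands on river]
river: ρ → (-1,5,2)
river: ρ → (2,3,-3)
river: ρ → (-3,3,2)
closes: descent 2, river 4
min |a| on river = 1

1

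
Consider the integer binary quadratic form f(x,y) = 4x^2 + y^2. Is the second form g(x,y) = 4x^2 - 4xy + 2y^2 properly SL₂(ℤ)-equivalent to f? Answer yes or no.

D₁ = -16, D₂ = -16
f: flip: (4,0,1)→(1,0,4)
f: reduced (well bottom): (1,0,4) with a≤c, −a<b≤a
g: translate: b→4 (≡-4 mod 8), so (4,-4,2)→(4,4,2)
g: flip: (4,4,2)→(2,-4,4)
g: translate: b→0 (≡-4 mod 4), so (2,-4,4)→(2,0,2)
g: reduced (well bottom): (2,0,2) with a≤c, −a<b≤a
reduced forms (1, 0, 4) vs (2, 0, 2) ⇒ inequivalent

no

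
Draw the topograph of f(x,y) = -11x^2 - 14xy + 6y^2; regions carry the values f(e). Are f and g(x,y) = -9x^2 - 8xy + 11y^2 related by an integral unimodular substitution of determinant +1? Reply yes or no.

D₁ = 460, D₂ = 460
river cycle of f (length 10): (6, 14, -11), (-11, 8, 9), (9, 10, -10), (-10, 10, 9), (9, 8, -11), (-11, 14, 6), (6, 10, -15), (-15, 20, 1), (1, 20, -15), (-15, 10, 6)
river cycle of g (length 10): (11, 8, -9), (-9, 10, 10), (10, 10, -9), (-9, 8, 11), (11, 14, -6), (-6, 10, 15), (15, 20, -1), (-1, 20, 15), (15, 10, -6), (-6, 14, 11)
cycles differ ⇒ inequivalent

no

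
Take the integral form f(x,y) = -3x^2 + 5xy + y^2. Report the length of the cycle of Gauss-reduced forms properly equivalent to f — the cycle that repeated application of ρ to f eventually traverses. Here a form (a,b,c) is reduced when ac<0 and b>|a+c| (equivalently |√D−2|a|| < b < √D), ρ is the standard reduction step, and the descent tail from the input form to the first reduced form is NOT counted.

D = 37, ⌊√D⌋ = 6
river: ρ → (1,5,-3)
river: ρ → (-3,1,3)
river: ρ → (3,5,-1)
river: ρ → (-1,5,3)
river: ρ → (3,1,-3)
river: ρ → (-3,5,1)
ρ-cycle length = 6 (tail of 0 descent steps not counted)

6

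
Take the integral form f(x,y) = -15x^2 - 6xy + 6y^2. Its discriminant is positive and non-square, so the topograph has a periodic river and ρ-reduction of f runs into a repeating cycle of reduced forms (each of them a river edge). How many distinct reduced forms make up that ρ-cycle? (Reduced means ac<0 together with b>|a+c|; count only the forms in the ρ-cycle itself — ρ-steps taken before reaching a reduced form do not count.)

D = 396, ⌊√D⌋ = 19
descent: ρ → (6,18,-3)  [lands on river]
river: ρ → (-3,18,6)
ρ-cycle length = 2 (tail of 1 descent step not counted)

2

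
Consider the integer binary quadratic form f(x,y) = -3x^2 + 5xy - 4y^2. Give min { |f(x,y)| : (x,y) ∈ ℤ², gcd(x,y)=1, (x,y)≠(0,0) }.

translate: b→1 (≡-5 mod 6), so (3,-5,4)→(3,1,2)
flip: (3,1,2)→(2,-1,3)
reduced (well bottom): (2,-1,3) with a≤c, −a<b≤a
well minimum |f| = |-2| = 2 (negative-definite)

2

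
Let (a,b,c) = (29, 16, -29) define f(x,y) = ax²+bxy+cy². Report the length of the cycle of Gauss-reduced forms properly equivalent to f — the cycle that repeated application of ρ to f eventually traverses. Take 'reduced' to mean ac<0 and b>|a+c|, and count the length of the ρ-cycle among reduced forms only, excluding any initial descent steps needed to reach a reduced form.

D = 3620, ⌊√D⌋ = 60
river: ρ → (-29,42,16)
river: ρ → (16,54,-11)
river: ρ → (-11,56,11)
river: ρ → (11,54,-16)
river: ρ → (-16,42,29)
river: ρ → (29,16,-29)
ρ-cycle length = 6 (tail of 0 descent steps not counted)

6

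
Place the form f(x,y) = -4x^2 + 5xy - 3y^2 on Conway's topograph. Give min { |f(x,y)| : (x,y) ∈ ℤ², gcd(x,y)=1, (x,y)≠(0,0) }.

translate: b→3 (≡-5 mod 8), so (4,-5,3)→(4,3,2)
flip: (4,3,2)→(2,-3,4)
translate: b→1 (≡-3 mod 4), so (2,-3,4)→(2,1,3)
reduced (well bottom): (2,1,3) with a≤c, −a<b≤a
well minimum |f| = |-2| = 2 (negative-definite)

2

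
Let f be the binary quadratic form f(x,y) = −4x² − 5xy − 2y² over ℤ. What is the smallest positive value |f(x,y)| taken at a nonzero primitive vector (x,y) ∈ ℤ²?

translate: b→-3 (≡5 mod 8), so (4,5,2)→(4,-3,1)
flip: (4,-3,1)→(1,3,4)
translate: b→1 (≡3 mod 2), so (1,3,4)→(1,1,2)
reduced (well bottom): (1,1,2) with a≤c, −a<b≤a
well minimum |f| = |-1| = 1 (negative-definite)

1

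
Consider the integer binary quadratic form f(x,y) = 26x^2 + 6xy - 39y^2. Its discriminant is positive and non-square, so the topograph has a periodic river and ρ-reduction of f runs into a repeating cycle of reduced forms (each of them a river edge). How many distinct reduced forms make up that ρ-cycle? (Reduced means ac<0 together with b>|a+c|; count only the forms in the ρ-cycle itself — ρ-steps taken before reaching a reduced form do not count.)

D = 4092, ⌊√D⌋ = 63
descent: ρ → (-39,-6,26)
descent: ρ → (26,58,-7)  [lands on river]
river: ρ → (-7,54,42)
river: ρ → (42,30,-19)
river: ρ → (-19,46,26)
ρ-cycle length = 4 (tail of 2 descent steps not counted)

4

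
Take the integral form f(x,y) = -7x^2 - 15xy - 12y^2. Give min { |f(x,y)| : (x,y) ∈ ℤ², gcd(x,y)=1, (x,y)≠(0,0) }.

translate: b→1 (≡15 mod 14), so (7,15,12)→(7,1,4)
flip: (7,1,4)→(4,-1,7)
reduced (well bottom): (4,-1,7) with a≤c, −a<b≤a
well minimum |f| = |-4| = 4 (negative-definite)

4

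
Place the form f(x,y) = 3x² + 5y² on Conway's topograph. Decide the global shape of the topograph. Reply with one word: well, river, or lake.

D = b²−4ac = 0² − 4·3·5 = -60
D < 0 ⇒ definite ⇒ every region one sign ⇒ single well

well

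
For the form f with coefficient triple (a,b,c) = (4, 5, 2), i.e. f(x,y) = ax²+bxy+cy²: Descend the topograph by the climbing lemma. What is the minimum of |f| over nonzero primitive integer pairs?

translate: b→-3 (≡5 mod 8), so (4,5,2)→(4,-3,1)
flip: (4,-3,1)→(1,3,4)
translate: b→1 (≡3 mod 2), so (1,3,4)→(1,1,2)
reduced (well bottom): (1,1,2) with a≤c, −a<b≤a
well minimum = a = 1

1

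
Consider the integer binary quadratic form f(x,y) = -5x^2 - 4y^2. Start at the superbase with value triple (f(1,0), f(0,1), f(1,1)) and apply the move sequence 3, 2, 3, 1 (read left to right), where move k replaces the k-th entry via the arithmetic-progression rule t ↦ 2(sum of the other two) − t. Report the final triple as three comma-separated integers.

start (-5,-4,-9) = (f(1,0),f(0,1),f(1,1))
replace slot 3: 2·((-5)+(-4)) − (-9) = -9 → (-5,-4,-9)
replace slot 2: 2·((-5)+(-9)) − (-4) = -24 → (-5,-24,-9)
replace slot 3: 2·((-5)+(-24)) − (-9) = -49 → (-5,-24,-49)
replace slot 1: 2·((-24)+(-49)) − (-5) = -141 → (-141,-24,-49)

-141,-24,-49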